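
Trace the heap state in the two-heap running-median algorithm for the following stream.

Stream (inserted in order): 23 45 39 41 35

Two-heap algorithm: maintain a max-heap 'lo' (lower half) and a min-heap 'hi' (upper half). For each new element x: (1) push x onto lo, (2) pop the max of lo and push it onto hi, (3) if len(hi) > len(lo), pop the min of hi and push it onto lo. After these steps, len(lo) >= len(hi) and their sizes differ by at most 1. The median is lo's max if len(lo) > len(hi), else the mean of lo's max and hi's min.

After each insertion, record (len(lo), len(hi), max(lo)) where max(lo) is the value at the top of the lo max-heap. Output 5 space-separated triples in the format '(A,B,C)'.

Step 1: insert 23 -> lo=[23] hi=[] -> (len(lo)=1, len(hi)=0, max(lo)=23)
Step 2: insert 45 -> lo=[23] hi=[45] -> (len(lo)=1, len(hi)=1, max(lo)=23)
Step 3: insert 39 -> lo=[23, 39] hi=[45] -> (len(lo)=2, len(hi)=1, max(lo)=39)
Step 4: insert 41 -> lo=[23, 39] hi=[41, 45] -> (len(lo)=2, len(hi)=2, max(lo)=39)
Step 5: insert 35 -> lo=[23, 35, 39] hi=[41, 45] -> (len(lo)=3, len(hi)=2, max(lo)=39)

Answer: (1,0,23) (1,1,23) (2,1,39) (2,2,39) (3,2,39)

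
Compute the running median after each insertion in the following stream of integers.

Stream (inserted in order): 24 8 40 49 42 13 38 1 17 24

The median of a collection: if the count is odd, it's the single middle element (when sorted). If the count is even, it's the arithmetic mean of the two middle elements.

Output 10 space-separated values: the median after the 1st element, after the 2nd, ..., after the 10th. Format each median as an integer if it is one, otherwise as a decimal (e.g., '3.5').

Answer: 24 16 24 32 40 32 38 31 24 24

Derivation:
Step 1: insert 24 -> lo=[24] (size 1, max 24) hi=[] (size 0) -> median=24
Step 2: insert 8 -> lo=[8] (size 1, max 8) hi=[24] (size 1, min 24) -> median=16
Step 3: insert 40 -> lo=[8, 24] (size 2, max 24) hi=[40] (size 1, min 40) -> median=24
Step 4: insert 49 -> lo=[8, 24] (size 2, max 24) hi=[40, 49] (size 2, min 40) -> median=32
Step 5: insert 42 -> lo=[8, 24, 40] (size 3, max 40) hi=[42, 49] (size 2, min 42) -> median=40
Step 6: insert 13 -> lo=[8, 13, 24] (size 3, max 24) hi=[40, 42, 49] (size 3, min 40) -> median=32
Step 7: insert 38 -> lo=[8, 13, 24, 38] (size 4, max 38) hi=[40, 42, 49] (size 3, min 40) -> median=38
Step 8: insert 1 -> lo=[1, 8, 13, 24] (size 4, max 24) hi=[38, 40, 42, 49] (size 4, min 38) -> median=31
Step 9: insert 17 -> lo=[1, 8, 13, 17, 24] (size 5, max 24) hi=[38, 40, 42, 49] (size 4, min 38) -> median=24
Step 10: insert 24 -> lo=[1, 8, 13, 17, 24] (size 5, max 24) hi=[24, 38, 40, 42, 49] (size 5, min 24) -> median=24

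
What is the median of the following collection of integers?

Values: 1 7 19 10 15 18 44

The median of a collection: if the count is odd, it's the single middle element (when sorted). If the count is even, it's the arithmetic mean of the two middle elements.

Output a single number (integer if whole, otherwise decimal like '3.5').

Step 1: insert 1 -> lo=[1] (size 1, max 1) hi=[] (size 0) -> median=1
Step 2: insert 7 -> lo=[1] (size 1, max 1) hi=[7] (size 1, min 7) -> median=4
Step 3: insert 19 -> lo=[1, 7] (size 2, max 7) hi=[19] (size 1, min 19) -> median=7
Step 4: insert 10 -> lo=[1, 7] (size 2, max 7) hi=[10, 19] (size 2, min 10) -> median=8.5
Step 5: insert 15 -> lo=[1, 7, 10] (size 3, max 10) hi=[15, 19] (size 2, min 15) -> median=10
Step 6: insert 18 -> lo=[1, 7, 10] (size 3, max 10) hi=[15, 18, 19] (size 3, min 15) -> median=12.5
Step 7: insert 44 -> lo=[1, 7, 10, 15] (size 4, max 15) hi=[18, 19, 44] (size 3, min 18) -> median=15

Answer: 15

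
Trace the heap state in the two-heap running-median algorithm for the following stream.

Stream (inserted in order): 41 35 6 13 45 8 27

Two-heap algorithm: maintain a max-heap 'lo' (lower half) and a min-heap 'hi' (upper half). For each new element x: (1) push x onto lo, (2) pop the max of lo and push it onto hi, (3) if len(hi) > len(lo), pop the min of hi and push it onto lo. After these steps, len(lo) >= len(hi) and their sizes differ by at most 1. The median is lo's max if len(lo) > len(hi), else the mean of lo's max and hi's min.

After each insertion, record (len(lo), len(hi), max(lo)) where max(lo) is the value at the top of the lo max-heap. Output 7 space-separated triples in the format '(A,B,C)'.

Answer: (1,0,41) (1,1,35) (2,1,35) (2,2,13) (3,2,35) (3,3,13) (4,3,27)

Derivation:
Step 1: insert 41 -> lo=[41] hi=[] -> (len(lo)=1, len(hi)=0, max(lo)=41)
Step 2: insert 35 -> lo=[35] hi=[41] -> (len(lo)=1, len(hi)=1, max(lo)=35)
Step 3: insert 6 -> lo=[6, 35] hi=[41] -> (len(lo)=2, len(hi)=1, max(lo)=35)
Step 4: insert 13 -> lo=[6, 13] hi=[35, 41] -> (len(lo)=2, len(hi)=2, max(lo)=13)
Step 5: insert 45 -> lo=[6, 13, 35] hi=[41, 45] -> (len(lo)=3, len(hi)=2, max(lo)=35)
Step 6: insert 8 -> lo=[6, 8, 13] hi=[35, 41, 45] -> (len(lo)=3, len(hi)=3, max(lo)=13)
Step 7: insert 27 -> lo=[6, 8, 13, 27] hi=[35, 41, 45] -> (len(lo)=4, len(hi)=3, max(lo)=27)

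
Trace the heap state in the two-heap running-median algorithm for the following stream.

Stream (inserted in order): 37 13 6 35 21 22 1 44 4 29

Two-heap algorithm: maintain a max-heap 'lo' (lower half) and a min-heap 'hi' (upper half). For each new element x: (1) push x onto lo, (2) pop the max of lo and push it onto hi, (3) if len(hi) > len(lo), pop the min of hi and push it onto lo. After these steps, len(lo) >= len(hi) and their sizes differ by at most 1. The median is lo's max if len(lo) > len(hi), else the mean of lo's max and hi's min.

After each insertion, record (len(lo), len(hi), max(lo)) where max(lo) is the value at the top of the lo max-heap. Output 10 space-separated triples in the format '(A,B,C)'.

Answer: (1,0,37) (1,1,13) (2,1,13) (2,2,13) (3,2,21) (3,3,21) (4,3,21) (4,4,21) (5,4,21) (5,5,21)

Derivation:
Step 1: insert 37 -> lo=[37] hi=[] -> (len(lo)=1, len(hi)=0, max(lo)=37)
Step 2: insert 13 -> lo=[13] hi=[37] -> (len(lo)=1, len(hi)=1, max(lo)=13)
Step 3: insert 6 -> lo=[6, 13] hi=[37] -> (len(lo)=2, len(hi)=1, max(lo)=13)
Step 4: insert 35 -> lo=[6, 13] hi=[35, 37] -> (len(lo)=2, len(hi)=2, max(lo)=13)
Step 5: insert 21 -> lo=[6, 13, 21] hi=[35, 37] -> (len(lo)=3, len(hi)=2, max(lo)=21)
Step 6: insert 22 -> lo=[6, 13, 21] hi=[22, 35, 37] -> (len(lo)=3, len(hi)=3, max(lo)=21)
Step 7: insert 1 -> lo=[1, 6, 13, 21] hi=[22, 35, 37] -> (len(lo)=4, len(hi)=3, max(lo)=21)
Step 8: insert 44 -> lo=[1, 6, 13, 21] hi=[22, 35, 37, 44] -> (len(lo)=4, len(hi)=4, max(lo)=21)
Step 9: insert 4 -> lo=[1, 4, 6, 13, 21] hi=[22, 35, 37, 44] -> (len(lo)=5, len(hi)=4, max(lo)=21)
Step 10: insert 29 -> lo=[1, 4, 6, 13, 21] hi=[22, 29, 35, 37, 44] -> (len(lo)=5, len(hi)=5, max(lo)=21)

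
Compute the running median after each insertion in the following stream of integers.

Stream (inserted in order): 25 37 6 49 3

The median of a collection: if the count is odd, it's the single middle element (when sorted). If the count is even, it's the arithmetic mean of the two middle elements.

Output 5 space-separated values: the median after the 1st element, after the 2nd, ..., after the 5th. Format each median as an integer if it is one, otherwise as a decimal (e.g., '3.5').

Step 1: insert 25 -> lo=[25] (size 1, max 25) hi=[] (size 0) -> median=25
Step 2: insert 37 -> lo=[25] (size 1, max 25) hi=[37] (size 1, min 37) -> median=31
Step 3: insert 6 -> lo=[6, 25] (size 2, max 25) hi=[37] (size 1, min 37) -> median=25
Step 4: insert 49 -> lo=[6, 25] (size 2, max 25) hi=[37, 49] (size 2, min 37) -> median=31
Step 5: insert 3 -> lo=[3, 6, 25] (size 3, max 25) hi=[37, 49] (size 2, min 37) -> median=25

Answer: 25 31 25 31 25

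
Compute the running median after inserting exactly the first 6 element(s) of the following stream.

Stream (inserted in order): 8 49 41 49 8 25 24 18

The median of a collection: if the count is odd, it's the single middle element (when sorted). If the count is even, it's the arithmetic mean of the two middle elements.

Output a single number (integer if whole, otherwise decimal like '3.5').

Answer: 33

Derivation:
Step 1: insert 8 -> lo=[8] (size 1, max 8) hi=[] (size 0) -> median=8
Step 2: insert 49 -> lo=[8] (size 1, max 8) hi=[49] (size 1, min 49) -> median=28.5
Step 3: insert 41 -> lo=[8, 41] (size 2, max 41) hi=[49] (size 1, min 49) -> median=41
Step 4: insert 49 -> lo=[8, 41] (size 2, max 41) hi=[49, 49] (size 2, min 49) -> median=45
Step 5: insert 8 -> lo=[8, 8, 41] (size 3, max 41) hi=[49, 49] (size 2, min 49) -> median=41
Step 6: insert 25 -> lo=[8, 8, 25] (size 3, max 25) hi=[41, 49, 49] (size 3, min 41) -> median=33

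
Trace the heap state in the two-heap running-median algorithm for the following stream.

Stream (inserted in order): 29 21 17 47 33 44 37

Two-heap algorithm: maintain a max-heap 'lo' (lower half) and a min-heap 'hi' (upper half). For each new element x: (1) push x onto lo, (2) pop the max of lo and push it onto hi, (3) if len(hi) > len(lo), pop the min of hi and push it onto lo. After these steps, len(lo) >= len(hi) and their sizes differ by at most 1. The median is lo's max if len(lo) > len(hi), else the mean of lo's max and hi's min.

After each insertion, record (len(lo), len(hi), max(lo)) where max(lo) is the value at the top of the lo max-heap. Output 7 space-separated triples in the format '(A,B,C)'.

Step 1: insert 29 -> lo=[29] hi=[] -> (len(lo)=1, len(hi)=0, max(lo)=29)
Step 2: insert 21 -> lo=[21] hi=[29] -> (len(lo)=1, len(hi)=1, max(lo)=21)
Step 3: insert 17 -> lo=[17, 21] hi=[29] -> (len(lo)=2, len(hi)=1, max(lo)=21)
Step 4: insert 47 -> lo=[17, 21] hi=[29, 47] -> (len(lo)=2, len(hi)=2, max(lo)=21)
Step 5: insert 33 -> lo=[17, 21, 29] hi=[33, 47] -> (len(lo)=3, len(hi)=2, max(lo)=29)
Step 6: insert 44 -> lo=[17, 21, 29] hi=[33, 44, 47] -> (len(lo)=3, len(hi)=3, max(lo)=29)
Step 7: insert 37 -> lo=[17, 21, 29, 33] hi=[37, 44, 47] -> (len(lo)=4, len(hi)=3, max(lo)=33)

Answer: (1,0,29) (1,1,21) (2,1,21) (2,2,21) (3,2,29) (3,3,29) (4,3,33)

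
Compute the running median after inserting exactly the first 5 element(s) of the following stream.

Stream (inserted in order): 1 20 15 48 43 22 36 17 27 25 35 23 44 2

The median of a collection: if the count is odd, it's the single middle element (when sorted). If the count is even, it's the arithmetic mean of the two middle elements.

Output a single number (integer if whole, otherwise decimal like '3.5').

Step 1: insert 1 -> lo=[1] (size 1, max 1) hi=[] (size 0) -> median=1
Step 2: insert 20 -> lo=[1] (size 1, max 1) hi=[20] (size 1, min 20) -> median=10.5
Step 3: insert 15 -> lo=[1, 15] (size 2, max 15) hi=[20] (size 1, min 20) -> median=15
Step 4: insert 48 -> lo=[1, 15] (size 2, max 15) hi=[20, 48] (size 2, min 20) -> median=17.5
Step 5: insert 43 -> lo=[1, 15, 20] (size 3, max 20) hi=[43, 48] (size 2, min 43) -> median=20

Answer: 20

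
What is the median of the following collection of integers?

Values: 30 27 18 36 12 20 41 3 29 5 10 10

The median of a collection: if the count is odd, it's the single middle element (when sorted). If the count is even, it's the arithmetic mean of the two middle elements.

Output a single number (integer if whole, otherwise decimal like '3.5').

Step 1: insert 30 -> lo=[30] (size 1, max 30) hi=[] (size 0) -> median=30
Step 2: insert 27 -> lo=[27] (size 1, max 27) hi=[30] (size 1, min 30) -> median=28.5
Step 3: insert 18 -> lo=[18, 27] (size 2, max 27) hi=[30] (size 1, min 30) -> median=27
Step 4: insert 36 -> lo=[18, 27] (size 2, max 27) hi=[30, 36] (size 2, min 30) -> median=28.5
Step 5: insert 12 -> lo=[12, 18, 27] (size 3, max 27) hi=[30, 36] (size 2, min 30) -> median=27
Step 6: insert 20 -> lo=[12, 18, 20] (size 3, max 20) hi=[27, 30, 36] (size 3, min 27) -> median=23.5
Step 7: insert 41 -> lo=[12, 18, 20, 27] (size 4, max 27) hi=[30, 36, 41] (size 3, min 30) -> median=27
Step 8: insert 3 -> lo=[3, 12, 18, 20] (size 4, max 20) hi=[27, 30, 36, 41] (size 4, min 27) -> median=23.5
Step 9: insert 29 -> lo=[3, 12, 18, 20, 27] (size 5, max 27) hi=[29, 30, 36, 41] (size 4, min 29) -> median=27
Step 10: insert 5 -> lo=[3, 5, 12, 18, 20] (size 5, max 20) hi=[27, 29, 30, 36, 41] (size 5, min 27) -> median=23.5
Step 11: insert 10 -> lo=[3, 5, 10, 12, 18, 20] (size 6, max 20) hi=[27, 29, 30, 36, 41] (size 5, min 27) -> median=20
Step 12: insert 10 -> lo=[3, 5, 10, 10, 12, 18] (size 6, max 18) hi=[20, 27, 29, 30, 36, 41] (size 6, min 20) -> median=19

Answer: 19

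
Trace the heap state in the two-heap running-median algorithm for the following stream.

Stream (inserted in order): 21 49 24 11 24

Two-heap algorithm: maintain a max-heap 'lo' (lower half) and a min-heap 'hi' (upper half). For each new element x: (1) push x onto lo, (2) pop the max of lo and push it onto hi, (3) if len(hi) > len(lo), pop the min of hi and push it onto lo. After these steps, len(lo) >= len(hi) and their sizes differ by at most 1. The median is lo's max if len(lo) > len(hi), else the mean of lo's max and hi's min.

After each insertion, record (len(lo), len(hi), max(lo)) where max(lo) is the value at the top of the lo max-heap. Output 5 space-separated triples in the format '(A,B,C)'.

Step 1: insert 21 -> lo=[21] hi=[] -> (len(lo)=1, len(hi)=0, max(lo)=21)
Step 2: insert 49 -> lo=[21] hi=[49] -> (len(lo)=1, len(hi)=1, max(lo)=21)
Step 3: insert 24 -> lo=[21, 24] hi=[49] -> (len(lo)=2, len(hi)=1, max(lo)=24)
Step 4: insert 11 -> lo=[11, 21] hi=[24, 49] -> (len(lo)=2, len(hi)=2, max(lo)=21)
Step 5: insert 24 -> lo=[11, 21, 24] hi=[24, 49] -> (len(lo)=3, len(hi)=2, max(lo)=24)

Answer: (1,0,21) (1,1,21) (2,1,24) (2,2,21) (3,2,24)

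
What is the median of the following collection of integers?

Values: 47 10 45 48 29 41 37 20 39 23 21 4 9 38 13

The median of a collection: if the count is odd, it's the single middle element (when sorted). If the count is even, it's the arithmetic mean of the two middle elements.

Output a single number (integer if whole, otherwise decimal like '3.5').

Step 1: insert 47 -> lo=[47] (size 1, max 47) hi=[] (size 0) -> median=47
Step 2: insert 10 -> lo=[10] (size 1, max 10) hi=[47] (size 1, min 47) -> median=28.5
Step 3: insert 45 -> lo=[10, 45] (size 2, max 45) hi=[47] (size 1, min 47) -> median=45
Step 4: insert 48 -> lo=[10, 45] (size 2, max 45) hi=[47, 48] (size 2, min 47) -> median=46
Step 5: insert 29 -> lo=[10, 29, 45] (size 3, max 45) hi=[47, 48] (size 2, min 47) -> median=45
Step 6: insert 41 -> lo=[10, 29, 41] (size 3, max 41) hi=[45, 47, 48] (size 3, min 45) -> median=43
Step 7: insert 37 -> lo=[10, 29, 37, 41] (size 4, max 41) hi=[45, 47, 48] (size 3, min 45) -> median=41
Step 8: insert 20 -> lo=[10, 20, 29, 37] (size 4, max 37) hi=[41, 45, 47, 48] (size 4, min 41) -> median=39
Step 9: insert 39 -> lo=[10, 20, 29, 37, 39] (size 5, max 39) hi=[41, 45, 47, 48] (size 4, min 41) -> median=39
Step 10: insert 23 -> lo=[10, 20, 23, 29, 37] (size 5, max 37) hi=[39, 41, 45, 47, 48] (size 5, min 39) -> median=38
Step 11: insert 21 -> lo=[10, 20, 21, 23, 29, 37] (size 6, max 37) hi=[39, 41, 45, 47, 48] (size 5, min 39) -> median=37
Step 12: insert 4 -> lo=[4, 10, 20, 21, 23, 29] (size 6, max 29) hi=[37, 39, 41, 45, 47, 48] (size 6, min 37) -> median=33
Step 13: insert 9 -> lo=[4, 9, 10, 20, 21, 23, 29] (size 7, max 29) hi=[37, 39, 41, 45, 47, 48] (size 6, min 37) -> median=29
Step 14: insert 38 -> lo=[4, 9, 10, 20, 21, 23, 29] (size 7, max 29) hi=[37, 38, 39, 41, 45, 47, 48] (size 7, min 37) -> median=33
Step 15: insert 13 -> lo=[4, 9, 10, 13, 20, 21, 23, 29] (size 8, max 29) hi=[37, 38, 39, 41, 45, 47, 48] (size 7, min 37) -> median=29

Answer: 29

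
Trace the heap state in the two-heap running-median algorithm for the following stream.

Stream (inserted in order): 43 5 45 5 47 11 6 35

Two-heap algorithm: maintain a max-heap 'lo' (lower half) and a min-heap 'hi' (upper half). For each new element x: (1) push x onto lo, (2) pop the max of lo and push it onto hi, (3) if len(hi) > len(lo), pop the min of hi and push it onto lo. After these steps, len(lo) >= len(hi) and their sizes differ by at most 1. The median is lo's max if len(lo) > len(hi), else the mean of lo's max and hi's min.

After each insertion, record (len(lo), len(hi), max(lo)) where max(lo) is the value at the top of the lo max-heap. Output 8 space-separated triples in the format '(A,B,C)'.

Step 1: insert 43 -> lo=[43] hi=[] -> (len(lo)=1, len(hi)=0, max(lo)=43)
Step 2: insert 5 -> lo=[5] hi=[43] -> (len(lo)=1, len(hi)=1, max(lo)=5)
Step 3: insert 45 -> lo=[5, 43] hi=[45] -> (len(lo)=2, len(hi)=1, max(lo)=43)
Step 4: insert 5 -> lo=[5, 5] hi=[43, 45] -> (len(lo)=2, len(hi)=2, max(lo)=5)
Step 5: insert 47 -> lo=[5, 5, 43] hi=[45, 47] -> (len(lo)=3, len(hi)=2, max(lo)=43)
Step 6: insert 11 -> lo=[5, 5, 11] hi=[43, 45, 47] -> (len(lo)=3, len(hi)=3, max(lo)=11)
Step 7: insert 6 -> lo=[5, 5, 6, 11] hi=[43, 45, 47] -> (len(lo)=4, len(hi)=3, max(lo)=11)
Step 8: insert 35 -> lo=[5, 5, 6, 11] hi=[35, 43, 45, 47] -> (len(lo)=4, len(hi)=4, max(lo)=11)

Answer: (1,0,43) (1,1,5) (2,1,43) (2,2,5) (3,2,43) (3,3,11) (4,3,11) (4,4,11)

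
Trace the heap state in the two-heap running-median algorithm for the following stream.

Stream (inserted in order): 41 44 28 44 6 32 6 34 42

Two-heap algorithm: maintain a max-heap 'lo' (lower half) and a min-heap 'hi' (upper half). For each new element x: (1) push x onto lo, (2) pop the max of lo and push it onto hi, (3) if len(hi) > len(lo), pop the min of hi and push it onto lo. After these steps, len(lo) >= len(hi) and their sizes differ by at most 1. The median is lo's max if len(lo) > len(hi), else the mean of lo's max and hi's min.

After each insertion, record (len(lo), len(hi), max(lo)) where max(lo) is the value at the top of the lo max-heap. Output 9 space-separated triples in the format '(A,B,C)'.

Answer: (1,0,41) (1,1,41) (2,1,41) (2,2,41) (3,2,41) (3,3,32) (4,3,32) (4,4,32) (5,4,34)

Derivation:
Step 1: insert 41 -> lo=[41] hi=[] -> (len(lo)=1, len(hi)=0, max(lo)=41)
Step 2: insert 44 -> lo=[41] hi=[44] -> (len(lo)=1, len(hi)=1, max(lo)=41)
Step 3: insert 28 -> lo=[28, 41] hi=[44] -> (len(lo)=2, len(hi)=1, max(lo)=41)
Step 4: insert 44 -> lo=[28, 41] hi=[44, 44] -> (len(lo)=2, len(hi)=2, max(lo)=41)
Step 5: insert 6 -> lo=[6, 28, 41] hi=[44, 44] -> (len(lo)=3, len(hi)=2, max(lo)=41)
Step 6: insert 32 -> lo=[6, 28, 32] hi=[41, 44, 44] -> (len(lo)=3, len(hi)=3, max(lo)=32)
Step 7: insert 6 -> lo=[6, 6, 28, 32] hi=[41, 44, 44] -> (len(lo)=4, len(hi)=3, max(lo)=32)
Step 8: insert 34 -> lo=[6, 6, 28, 32] hi=[34, 41, 44, 44] -> (len(lo)=4, len(hi)=4, max(lo)=32)
Step 9: insert 42 -> lo=[6, 6, 28, 32, 34] hi=[41, 42, 44, 44] -> (len(lo)=5, len(hi)=4, max(lo)=34)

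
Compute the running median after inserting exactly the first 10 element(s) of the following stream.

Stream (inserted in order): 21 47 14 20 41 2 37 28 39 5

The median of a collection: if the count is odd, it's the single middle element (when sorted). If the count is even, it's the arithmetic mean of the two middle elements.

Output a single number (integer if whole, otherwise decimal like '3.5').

Answer: 24.5

Derivation:
Step 1: insert 21 -> lo=[21] (size 1, max 21) hi=[] (size 0) -> median=21
Step 2: insert 47 -> lo=[21] (size 1, max 21) hi=[47] (size 1, min 47) -> median=34
Step 3: insert 14 -> lo=[14, 21] (size 2, max 21) hi=[47] (size 1, min 47) -> median=21
Step 4: insert 20 -> lo=[14, 20] (size 2, max 20) hi=[21, 47] (size 2, min 21) -> median=20.5
Step 5: insert 41 -> lo=[14, 20, 21] (size 3, max 21) hi=[41, 47] (size 2, min 41) -> median=21
Step 6: insert 2 -> lo=[2, 14, 20] (size 3, max 20) hi=[21, 41, 47] (size 3, min 21) -> median=20.5
Step 7: insert 37 -> lo=[2, 14, 20, 21] (size 4, max 21) hi=[37, 41, 47] (size 3, min 37) -> median=21
Step 8: insert 28 -> lo=[2, 14, 20, 21] (size 4, max 21) hi=[28, 37, 41, 47] (size 4, min 28) -> median=24.5
Step 9: insert 39 -> lo=[2, 14, 20, 21, 28] (size 5, max 28) hi=[37, 39, 41, 47] (size 4, min 37) -> median=28
Step 10: insert 5 -> lo=[2, 5, 14, 20, 21] (size 5, max 21) hi=[28, 37, 39, 41, 47] (size 5, min 28) -> median=24.5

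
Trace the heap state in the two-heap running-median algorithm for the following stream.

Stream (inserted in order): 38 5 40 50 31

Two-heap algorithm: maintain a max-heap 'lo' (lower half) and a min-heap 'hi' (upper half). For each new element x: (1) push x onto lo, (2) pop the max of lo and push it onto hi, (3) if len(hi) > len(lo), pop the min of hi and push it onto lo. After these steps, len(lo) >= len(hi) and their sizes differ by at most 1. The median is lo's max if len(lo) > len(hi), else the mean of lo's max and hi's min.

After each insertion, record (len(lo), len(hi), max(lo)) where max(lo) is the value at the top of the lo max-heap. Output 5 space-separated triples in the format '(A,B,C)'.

Answer: (1,0,38) (1,1,5) (2,1,38) (2,2,38) (3,2,38)

Derivation:
Step 1: insert 38 -> lo=[38] hi=[] -> (len(lo)=1, len(hi)=0, max(lo)=38)
Step 2: insert 5 -> lo=[5] hi=[38] -> (len(lo)=1, len(hi)=1, max(lo)=5)
Step 3: insert 40 -> lo=[5, 38] hi=[40] -> (len(lo)=2, len(hi)=1, max(lo)=38)
Step 4: insert 50 -> lo=[5, 38] hi=[40, 50] -> (len(lo)=2, len(hi)=2, max(lo)=38)
Step 5: insert 31 -> lo=[5, 31, 38] hi=[40, 50] -> (len(lo)=3, len(hi)=2, max(lo)=38)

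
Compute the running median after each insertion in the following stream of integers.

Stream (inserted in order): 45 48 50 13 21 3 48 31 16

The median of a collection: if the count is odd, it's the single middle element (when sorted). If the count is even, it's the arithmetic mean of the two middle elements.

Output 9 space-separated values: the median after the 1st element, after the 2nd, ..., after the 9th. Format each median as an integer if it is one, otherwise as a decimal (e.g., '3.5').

Step 1: insert 45 -> lo=[45] (size 1, max 45) hi=[] (size 0) -> median=45
Step 2: insert 48 -> lo=[45] (size 1, max 45) hi=[48] (size 1, min 48) -> median=46.5
Step 3: insert 50 -> lo=[45, 48] (size 2, max 48) hi=[50] (size 1, min 50) -> median=48
Step 4: insert 13 -> lo=[13, 45] (size 2, max 45) hi=[48, 50] (size 2, min 48) -> median=46.5
Step 5: insert 21 -> lo=[13, 21, 45] (size 3, max 45) hi=[48, 50] (size 2, min 48) -> median=45
Step 6: insert 3 -> lo=[3, 13, 21] (size 3, max 21) hi=[45, 48, 50] (size 3, min 45) -> median=33
Step 7: insert 48 -> lo=[3, 13, 21, 45] (size 4, max 45) hi=[48, 48, 50] (size 3, min 48) -> median=45
Step 8: insert 31 -> lo=[3, 13, 21, 31] (size 4, max 31) hi=[45, 48, 48, 50] (size 4, min 45) -> median=38
Step 9: insert 16 -> lo=[3, 13, 16, 21, 31] (size 5, max 31) hi=[45, 48, 48, 50] (size 4, min 45) -> median=31

Answer: 45 46.5 48 46.5 45 33 45 38 31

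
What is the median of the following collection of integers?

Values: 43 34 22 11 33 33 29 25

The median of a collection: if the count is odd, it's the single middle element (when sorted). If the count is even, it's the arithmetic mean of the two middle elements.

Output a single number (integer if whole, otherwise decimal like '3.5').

Answer: 31

Derivation:
Step 1: insert 43 -> lo=[43] (size 1, max 43) hi=[] (size 0) -> median=43
Step 2: insert 34 -> lo=[34] (size 1, max 34) hi=[43] (size 1, min 43) -> median=38.5
Step 3: insert 22 -> lo=[22, 34] (size 2, max 34) hi=[43] (size 1, min 43) -> median=34
Step 4: insert 11 -> lo=[11, 22] (size 2, max 22) hi=[34, 43] (size 2, min 34) -> median=28
Step 5: insert 33 -> lo=[11, 22, 33] (size 3, max 33) hi=[34, 43] (size 2, min 34) -> median=33
Step 6: insert 33 -> lo=[11, 22, 33] (size 3, max 33) hi=[33, 34, 43] (size 3, min 33) -> median=33
Step 7: insert 29 -> lo=[11, 22, 29, 33] (size 4, max 33) hi=[33, 34, 43] (size 3, min 33) -> median=33
Step 8: insert 25 -> lo=[11, 22, 25, 29] (size 4, max 29) hi=[33, 33, 34, 43] (size 4, min 33) -> median=31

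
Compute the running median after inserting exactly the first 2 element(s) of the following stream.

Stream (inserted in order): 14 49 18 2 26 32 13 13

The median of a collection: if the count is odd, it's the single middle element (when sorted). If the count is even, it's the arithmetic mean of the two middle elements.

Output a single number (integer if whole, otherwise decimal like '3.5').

Step 1: insert 14 -> lo=[14] (size 1, max 14) hi=[] (size 0) -> median=14
Step 2: insert 49 -> lo=[14] (size 1, max 14) hi=[49] (size 1, min 49) -> median=31.5

Answer: 31.5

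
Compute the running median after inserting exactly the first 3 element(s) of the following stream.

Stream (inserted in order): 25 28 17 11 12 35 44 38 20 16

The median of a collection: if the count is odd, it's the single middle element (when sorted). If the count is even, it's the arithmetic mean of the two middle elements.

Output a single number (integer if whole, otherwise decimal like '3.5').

Answer: 25

Derivation:
Step 1: insert 25 -> lo=[25] (size 1, max 25) hi=[] (size 0) -> median=25
Step 2: insert 28 -> lo=[25] (size 1, max 25) hi=[28] (size 1, min 28) -> median=26.5
Step 3: insert 17 -> lo=[17, 25] (size 2, max 25) hi=[28] (size 1, min 28) -> median=25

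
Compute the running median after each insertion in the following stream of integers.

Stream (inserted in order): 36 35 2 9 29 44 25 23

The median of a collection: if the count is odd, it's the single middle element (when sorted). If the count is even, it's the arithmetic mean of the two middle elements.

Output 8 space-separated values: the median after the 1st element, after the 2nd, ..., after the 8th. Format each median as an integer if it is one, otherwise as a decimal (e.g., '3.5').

Answer: 36 35.5 35 22 29 32 29 27

Derivation:
Step 1: insert 36 -> lo=[36] (size 1, max 36) hi=[] (size 0) -> median=36
Step 2: insert 35 -> lo=[35] (size 1, max 35) hi=[36] (size 1, min 36) -> median=35.5
Step 3: insert 2 -> lo=[2, 35] (size 2, max 35) hi=[36] (size 1, min 36) -> median=35
Step 4: insert 9 -> lo=[2, 9] (size 2, max 9) hi=[35, 36] (size 2, min 35) -> median=22
Step 5: insert 29 -> lo=[2, 9, 29] (size 3, max 29) hi=[35, 36] (size 2, min 35) -> median=29
Step 6: insert 44 -> lo=[2, 9, 29] (size 3, max 29) hi=[35, 36, 44] (size 3, min 35) -> median=32
Step 7: insert 25 -> lo=[2, 9, 25, 29] (size 4, max 29) hi=[35, 36, 44] (size 3, min 35) -> median=29
Step 8: insert 23 -> lo=[2, 9, 23, 25] (size 4, max 25) hi=[29, 35, 36, 44] (size 4, min 29) -> median=27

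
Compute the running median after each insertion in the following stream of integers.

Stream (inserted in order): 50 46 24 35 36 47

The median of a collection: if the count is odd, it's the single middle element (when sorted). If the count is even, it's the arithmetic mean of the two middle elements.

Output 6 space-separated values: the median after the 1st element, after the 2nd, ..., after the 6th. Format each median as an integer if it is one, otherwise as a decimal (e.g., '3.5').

Step 1: insert 50 -> lo=[50] (size 1, max 50) hi=[] (size 0) -> median=50
Step 2: insert 46 -> lo=[46] (size 1, max 46) hi=[50] (size 1, min 50) -> median=48
Step 3: insert 24 -> lo=[24, 46] (size 2, max 46) hi=[50] (size 1, min 50) -> median=46
Step 4: insert 35 -> lo=[24, 35] (size 2, max 35) hi=[46, 50] (size 2, min 46) -> median=40.5
Step 5: insert 36 -> lo=[24, 35, 36] (size 3, max 36) hi=[46, 50] (size 2, min 46) -> median=36
Step 6: insert 47 -> lo=[24, 35, 36] (size 3, max 36) hi=[46, 47, 50] (size 3, min 46) -> median=41

Answer: 50 48 46 40.5 36 41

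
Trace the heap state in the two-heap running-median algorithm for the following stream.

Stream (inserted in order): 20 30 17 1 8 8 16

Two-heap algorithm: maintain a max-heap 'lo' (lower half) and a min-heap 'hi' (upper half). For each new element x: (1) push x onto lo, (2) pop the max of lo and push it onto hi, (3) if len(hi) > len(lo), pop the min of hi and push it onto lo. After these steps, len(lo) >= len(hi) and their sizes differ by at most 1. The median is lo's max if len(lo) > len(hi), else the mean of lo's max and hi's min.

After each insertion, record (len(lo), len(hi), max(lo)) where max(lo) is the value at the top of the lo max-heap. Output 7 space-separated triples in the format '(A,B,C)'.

Answer: (1,0,20) (1,1,20) (2,1,20) (2,2,17) (3,2,17) (3,3,8) (4,3,16)

Derivation:
Step 1: insert 20 -> lo=[20] hi=[] -> (len(lo)=1, len(hi)=0, max(lo)=20)
Step 2: insert 30 -> lo=[20] hi=[30] -> (len(lo)=1, len(hi)=1, max(lo)=20)
Step 3: insert 17 -> lo=[17, 20] hi=[30] -> (len(lo)=2, len(hi)=1, max(lo)=20)
Step 4: insert 1 -> lo=[1, 17] hi=[20, 30] -> (len(lo)=2, len(hi)=2, max(lo)=17)
Step 5: insert 8 -> lo=[1, 8, 17] hi=[20, 30] -> (len(lo)=3, len(hi)=2, max(lo)=17)
Step 6: insert 8 -> lo=[1, 8, 8] hi=[17, 20, 30] -> (len(lo)=3, len(hi)=3, max(lo)=8)
Step 7: insert 16 -> lo=[1, 8, 8, 16] hi=[17, 20, 30] -> (len(lo)=4, len(hi)=3, max(lo)=16)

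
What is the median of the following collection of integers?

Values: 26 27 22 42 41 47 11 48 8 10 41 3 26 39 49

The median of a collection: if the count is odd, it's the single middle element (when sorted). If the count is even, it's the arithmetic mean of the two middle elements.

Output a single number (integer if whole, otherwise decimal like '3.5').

Step 1: insert 26 -> lo=[26] (size 1, max 26) hi=[] (size 0) -> median=26
Step 2: insert 27 -> lo=[26] (size 1, max 26) hi=[27] (size 1, min 27) -> median=26.5
Step 3: insert 22 -> lo=[22, 26] (size 2, max 26) hi=[27] (size 1, min 27) -> median=26
Step 4: insert 42 -> lo=[22, 26] (size 2, max 26) hi=[27, 42] (size 2, min 27) -> median=26.5
Step 5: insert 41 -> lo=[22, 26, 27] (size 3, max 27) hi=[41, 42] (size 2, min 41) -> median=27
Step 6: insert 47 -> lo=[22, 26, 27] (size 3, max 27) hi=[41, 42, 47] (size 3, min 41) -> median=34
Step 7: insert 11 -> lo=[11, 22, 26, 27] (size 4, max 27) hi=[41, 42, 47] (size 3, min 41) -> median=27
Step 8: insert 48 -> lo=[11, 22, 26, 27] (size 4, max 27) hi=[41, 42, 47, 48] (size 4, min 41) -> median=34
Step 9: insert 8 -> lo=[8, 11, 22, 26, 27] (size 5, max 27) hi=[41, 42, 47, 48] (size 4, min 41) -> median=27
Step 10: insert 10 -> lo=[8, 10, 11, 22, 26] (size 5, max 26) hi=[27, 41, 42, 47, 48] (size 5, min 27) -> median=26.5
Step 11: insert 41 -> lo=[8, 10, 11, 22, 26, 27] (size 6, max 27) hi=[41, 41, 42, 47, 48] (size 5, min 41) -> median=27
Step 12: insert 3 -> lo=[3, 8, 10, 11, 22, 26] (size 6, max 26) hi=[27, 41, 41, 42, 47, 48] (size 6, min 27) -> median=26.5
Step 13: insert 26 -> lo=[3, 8, 10, 11, 22, 26, 26] (size 7, max 26) hi=[27, 41, 41, 42, 47, 48] (size 6, min 27) -> median=26
Step 14: insert 39 -> lo=[3, 8, 10, 11, 22, 26, 26] (size 7, max 26) hi=[27, 39, 41, 41, 42, 47, 48] (size 7, min 27) -> median=26.5
Step 15: insert 49 -> lo=[3, 8, 10, 11, 22, 26, 26, 27] (size 8, max 27) hi=[39, 41, 41, 42, 47, 48, 49] (size 7, min 39) -> median=27

Answer: 27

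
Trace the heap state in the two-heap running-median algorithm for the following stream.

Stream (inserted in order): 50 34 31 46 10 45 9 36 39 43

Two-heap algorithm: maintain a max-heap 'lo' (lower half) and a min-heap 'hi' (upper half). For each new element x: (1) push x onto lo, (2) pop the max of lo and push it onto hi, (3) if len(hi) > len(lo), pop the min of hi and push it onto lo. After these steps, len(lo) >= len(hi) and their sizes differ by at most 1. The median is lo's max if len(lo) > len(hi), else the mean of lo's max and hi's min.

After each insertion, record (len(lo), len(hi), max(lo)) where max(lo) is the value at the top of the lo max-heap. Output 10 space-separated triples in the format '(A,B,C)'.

Step 1: insert 50 -> lo=[50] hi=[] -> (len(lo)=1, len(hi)=0, max(lo)=50)
Step 2: insert 34 -> lo=[34] hi=[50] -> (len(lo)=1, len(hi)=1, max(lo)=34)
Step 3: insert 31 -> lo=[31, 34] hi=[50] -> (len(lo)=2, len(hi)=1, max(lo)=34)
Step 4: insert 46 -> lo=[31, 34] hi=[46, 50] -> (len(lo)=2, len(hi)=2, max(lo)=34)
Step 5: insert 10 -> lo=[10, 31, 34] hi=[46, 50] -> (len(lo)=3, len(hi)=2, max(lo)=34)
Step 6: insert 45 -> lo=[10, 31, 34] hi=[45, 46, 50] -> (len(lo)=3, len(hi)=3, max(lo)=34)
Step 7: insert 9 -> lo=[9, 10, 31, 34] hi=[45, 46, 50] -> (len(lo)=4, len(hi)=3, max(lo)=34)
Step 8: insert 36 -> lo=[9, 10, 31, 34] hi=[36, 45, 46, 50] -> (len(lo)=4, len(hi)=4, max(lo)=34)
Step 9: insert 39 -> lo=[9, 10, 31, 34, 36] hi=[39, 45, 46, 50] -> (len(lo)=5, len(hi)=4, max(lo)=36)
Step 10: insert 43 -> lo=[9, 10, 31, 34, 36] hi=[39, 43, 45, 46, 50] -> (len(lo)=5, len(hi)=5, max(lo)=36)

Answer: (1,0,50) (1,1,34) (2,1,34) (2,2,34) (3,2,34) (3,3,34) (4,3,34) (4,4,34) (5,4,36) (5,5,36)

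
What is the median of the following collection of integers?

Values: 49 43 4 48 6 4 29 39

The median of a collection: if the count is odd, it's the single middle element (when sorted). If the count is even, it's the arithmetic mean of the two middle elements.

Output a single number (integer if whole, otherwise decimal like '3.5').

Step 1: insert 49 -> lo=[49] (size 1, max 49) hi=[] (size 0) -> median=49
Step 2: insert 43 -> lo=[43] (size 1, max 43) hi=[49] (size 1, min 49) -> median=46
Step 3: insert 4 -> lo=[4, 43] (size 2, max 43) hi=[49] (size 1, min 49) -> median=43
Step 4: insert 48 -> lo=[4, 43] (size 2, max 43) hi=[48, 49] (size 2, min 48) -> median=45.5
Step 5: insert 6 -> lo=[4, 6, 43] (size 3, max 43) hi=[48, 49] (size 2, min 48) -> median=43
Step 6: insert 4 -> lo=[4, 4, 6] (size 3, max 6) hi=[43, 48, 49] (size 3, min 43) -> median=24.5
Step 7: insert 29 -> lo=[4, 4, 6, 29] (size 4, max 29) hi=[43, 48, 49] (size 3, min 43) -> median=29
Step 8: insert 39 -> lo=[4, 4, 6, 29] (size 4, max 29) hi=[39, 43, 48, 49] (size 4, min 39) -> median=34

Answer: 34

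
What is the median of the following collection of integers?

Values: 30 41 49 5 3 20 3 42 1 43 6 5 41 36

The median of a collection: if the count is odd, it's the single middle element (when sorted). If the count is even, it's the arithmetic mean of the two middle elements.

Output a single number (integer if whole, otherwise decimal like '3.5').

Answer: 25

Derivation:
Step 1: insert 30 -> lo=[30] (size 1, max 30) hi=[] (size 0) -> median=30
Step 2: insert 41 -> lo=[30] (size 1, max 30) hi=[41] (size 1, min 41) -> median=35.5
Step 3: insert 49 -> lo=[30, 41] (size 2, max 41) hi=[49] (size 1, min 49) -> median=41
Step 4: insert 5 -> lo=[5, 30] (size 2, max 30) hi=[41, 49] (size 2, min 41) -> median=35.5
Step 5: insert 3 -> lo=[3, 5, 30] (size 3, max 30) hi=[41, 49] (size 2, min 41) -> median=30
Step 6: insert 20 -> lo=[3, 5, 20] (size 3, max 20) hi=[30, 41, 49] (size 3, min 30) -> median=25
Step 7: insert 3 -> lo=[3, 3, 5, 20] (size 4, max 20) hi=[30, 41, 49] (size 3, min 30) -> median=20
Step 8: insert 42 -> lo=[3, 3, 5, 20] (size 4, max 20) hi=[30, 41, 42, 49] (size 4, min 30) -> median=25
Step 9: insert 1 -> lo=[1, 3, 3, 5, 20] (size 5, max 20) hi=[30, 41, 42, 49] (size 4, min 30) -> median=20
Step 10: insert 43 -> lo=[1, 3, 3, 5, 20] (size 5, max 20) hi=[30, 41, 42, 43, 49] (size 5, min 30) -> median=25
Step 11: insert 6 -> lo=[1, 3, 3, 5, 6, 20] (size 6, max 20) hi=[30, 41, 42, 43, 49] (size 5, min 30) -> median=20
Step 12: insert 5 -> lo=[1, 3, 3, 5, 5, 6] (size 6, max 6) hi=[20, 30, 41, 42, 43, 49] (size 6, min 20) -> median=13
Step 13: insert 41 -> lo=[1, 3, 3, 5, 5, 6, 20] (size 7, max 20) hi=[30, 41, 41, 42, 43, 49] (size 6, min 30) -> median=20
Step 14: insert 36 -> lo=[1, 3, 3, 5, 5, 6, 20] (size 7, max 20) hi=[30, 36, 41, 41, 42, 43, 49] (size 7, min 30) -> median=25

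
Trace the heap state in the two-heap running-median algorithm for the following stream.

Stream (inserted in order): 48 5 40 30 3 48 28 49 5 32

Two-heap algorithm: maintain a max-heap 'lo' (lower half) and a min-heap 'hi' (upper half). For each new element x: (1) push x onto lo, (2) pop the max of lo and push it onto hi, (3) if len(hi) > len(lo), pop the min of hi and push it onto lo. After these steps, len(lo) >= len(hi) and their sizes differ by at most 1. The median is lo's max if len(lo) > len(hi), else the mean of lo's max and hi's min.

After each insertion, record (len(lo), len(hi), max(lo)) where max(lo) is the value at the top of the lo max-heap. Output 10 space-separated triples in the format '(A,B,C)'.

Answer: (1,0,48) (1,1,5) (2,1,40) (2,2,30) (3,2,30) (3,3,30) (4,3,30) (4,4,30) (5,4,30) (5,5,30)

Derivation:
Step 1: insert 48 -> lo=[48] hi=[] -> (len(lo)=1, len(hi)=0, max(lo)=48)
Step 2: insert 5 -> lo=[5] hi=[48] -> (len(lo)=1, len(hi)=1, max(lo)=5)
Step 3: insert 40 -> lo=[5, 40] hi=[48] -> (len(lo)=2, len(hi)=1, max(lo)=40)
Step 4: insert 30 -> lo=[5, 30] hi=[40, 48] -> (len(lo)=2, len(hi)=2, max(lo)=30)
Step 5: insert 3 -> lo=[3, 5, 30] hi=[40, 48] -> (len(lo)=3, len(hi)=2, max(lo)=30)
Step 6: insert 48 -> lo=[3, 5, 30] hi=[40, 48, 48] -> (len(lo)=3, len(hi)=3, max(lo)=30)
Step 7: insert 28 -> lo=[3, 5, 28, 30] hi=[40, 48, 48] -> (len(lo)=4, len(hi)=3, max(lo)=30)
Step 8: insert 49 -> lo=[3, 5, 28, 30] hi=[40, 48, 48, 49] -> (len(lo)=4, len(hi)=4, max(lo)=30)
Step 9: insert 5 -> lo=[3, 5, 5, 28, 30] hi=[40, 48, 48, 49] -> (len(lo)=5, len(hi)=4, max(lo)=30)
Step 10: insert 32 -> lo=[3, 5, 5, 28, 30] hi=[32, 40, 48, 48, 49] -> (len(lo)=5, len(hi)=5, max(lo)=30)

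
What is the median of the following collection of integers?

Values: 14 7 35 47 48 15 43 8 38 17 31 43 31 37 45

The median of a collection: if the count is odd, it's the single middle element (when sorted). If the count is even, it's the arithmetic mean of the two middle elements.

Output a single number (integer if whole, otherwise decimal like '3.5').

Step 1: insert 14 -> lo=[14] (size 1, max 14) hi=[] (size 0) -> median=14
Step 2: insert 7 -> lo=[7] (size 1, max 7) hi=[14] (size 1, min 14) -> median=10.5
Step 3: insert 35 -> lo=[7, 14] (size 2, max 14) hi=[35] (size 1, min 35) -> median=14
Step 4: insert 47 -> lo=[7, 14] (size 2, max 14) hi=[35, 47] (size 2, min 35) -> median=24.5
Step 5: insert 48 -> lo=[7, 14, 35] (size 3, max 35) hi=[47, 48] (size 2, min 47) -> median=35
Step 6: insert 15 -> lo=[7, 14, 15] (size 3, max 15) hi=[35, 47, 48] (size 3, min 35) -> median=25
Step 7: insert 43 -> lo=[7, 14, 15, 35] (size 4, max 35) hi=[43, 47, 48] (size 3, min 43) -> median=35
Step 8: insert 8 -> lo=[7, 8, 14, 15] (size 4, max 15) hi=[35, 43, 47, 48] (size 4, min 35) -> median=25
Step 9: insert 38 -> lo=[7, 8, 14, 15, 35] (size 5, max 35) hi=[38, 43, 47, 48] (size 4, min 38) -> median=35
Step 10: insert 17 -> lo=[7, 8, 14, 15, 17] (size 5, max 17) hi=[35, 38, 43, 47, 48] (size 5, min 35) -> median=26
Step 11: insert 31 -> lo=[7, 8, 14, 15, 17, 31] (size 6, max 31) hi=[35, 38, 43, 47, 48] (size 5, min 35) -> median=31
Step 12: insert 43 -> lo=[7, 8, 14, 15, 17, 31] (size 6, max 31) hi=[35, 38, 43, 43, 47, 48] (size 6, min 35) -> median=33
Step 13: insert 31 -> lo=[7, 8, 14, 15, 17, 31, 31] (size 7, max 31) hi=[35, 38, 43, 43, 47, 48] (size 6, min 35) -> median=31
Step 14: insert 37 -> lo=[7, 8, 14, 15, 17, 31, 31] (size 7, max 31) hi=[35, 37, 38, 43, 43, 47, 48] (size 7, min 35) -> median=33
Step 15: insert 45 -> lo=[7, 8, 14, 15, 17, 31, 31, 35] (size 8, max 35) hi=[37, 38, 43, 43, 45, 47, 48] (size 7, min 37) -> median=35

Answer: 35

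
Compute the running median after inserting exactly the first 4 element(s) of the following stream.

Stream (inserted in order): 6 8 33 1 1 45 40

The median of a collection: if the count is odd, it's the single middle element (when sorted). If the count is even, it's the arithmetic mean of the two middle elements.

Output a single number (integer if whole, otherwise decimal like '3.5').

Answer: 7

Derivation:
Step 1: insert 6 -> lo=[6] (size 1, max 6) hi=[] (size 0) -> median=6
Step 2: insert 8 -> lo=[6] (size 1, max 6) hi=[8] (size 1, min 8) -> median=7
Step 3: insert 33 -> lo=[6, 8] (size 2, max 8) hi=[33] (size 1, min 33) -> median=8
Step 4: insert 1 -> lo=[1, 6] (size 2, max 6) hi=[8, 33] (size 2, min 8) -> median=7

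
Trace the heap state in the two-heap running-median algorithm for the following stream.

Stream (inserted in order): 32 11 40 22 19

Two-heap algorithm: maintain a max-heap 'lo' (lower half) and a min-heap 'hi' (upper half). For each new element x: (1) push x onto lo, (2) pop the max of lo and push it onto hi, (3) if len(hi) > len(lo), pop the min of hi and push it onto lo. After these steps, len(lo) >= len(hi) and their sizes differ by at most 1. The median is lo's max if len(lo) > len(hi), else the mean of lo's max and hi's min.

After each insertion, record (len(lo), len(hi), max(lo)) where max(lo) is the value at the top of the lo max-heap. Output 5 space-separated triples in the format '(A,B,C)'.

Answer: (1,0,32) (1,1,11) (2,1,32) (2,2,22) (3,2,22)

Derivation:
Step 1: insert 32 -> lo=[32] hi=[] -> (len(lo)=1, len(hi)=0, max(lo)=32)
Step 2: insert 11 -> lo=[11] hi=[32] -> (len(lo)=1, len(hi)=1, max(lo)=11)
Step 3: insert 40 -> lo=[11, 32] hi=[40] -> (len(lo)=2, len(hi)=1, max(lo)=32)
Step 4: insert 22 -> lo=[11, 22] hi=[32, 40] -> (len(lo)=2, len(hi)=2, max(lo)=22)
Step 5: insert 19 -> lo=[11, 19, 22] hi=[32, 40] -> (len(lo)=3, len(hi)=2, max(lo)=22)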